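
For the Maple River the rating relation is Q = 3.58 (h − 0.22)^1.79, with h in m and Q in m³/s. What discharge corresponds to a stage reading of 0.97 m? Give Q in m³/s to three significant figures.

Q = 3.58 × (0.97 − 0.22)^1.79 = 3.58 × 0.75^1.79 = 2.139 m³/s

2.14 m³/s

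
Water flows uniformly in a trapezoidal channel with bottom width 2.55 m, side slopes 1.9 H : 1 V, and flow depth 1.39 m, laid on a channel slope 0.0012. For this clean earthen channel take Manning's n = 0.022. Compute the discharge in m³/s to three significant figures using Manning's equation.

10.2 m³/s

A = (b + z·y)·y = (2.55 + 1.9×1.39)×1.39 = 7.215 m²
P = b + 2y√(1+z²) = 2.55 + 2×1.39×√(1+1.9²) = 8.519 m
R = A/P = 7.215/8.519 = 0.8470 m
Q = (1/n)·A·R^(2/3)·S^(1/2) = (1/0.022) × 7.215 × 0.8470^(2/3) × 0.0012^(1/2) = 10.17 m³/s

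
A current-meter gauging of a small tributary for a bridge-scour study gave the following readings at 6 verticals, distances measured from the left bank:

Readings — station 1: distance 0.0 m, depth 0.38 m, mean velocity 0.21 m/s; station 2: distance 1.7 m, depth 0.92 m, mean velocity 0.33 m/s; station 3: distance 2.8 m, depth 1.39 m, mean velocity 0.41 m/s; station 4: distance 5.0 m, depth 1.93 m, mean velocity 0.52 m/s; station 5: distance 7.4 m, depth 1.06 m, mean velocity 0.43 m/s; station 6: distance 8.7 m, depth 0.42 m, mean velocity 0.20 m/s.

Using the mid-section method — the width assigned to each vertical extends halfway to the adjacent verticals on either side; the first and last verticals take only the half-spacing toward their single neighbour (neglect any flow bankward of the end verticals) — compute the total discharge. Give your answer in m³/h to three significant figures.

w_1 = (1.7 − 0.0)/2 = 0.85 m; q_1 = 0.21 × 0.38 × 0.85 = 0.06783 m³/s
w_2 = (2.8 − 0.0)/2 = 1.4 m; q_2 = 0.33 × 0.92 × 1.4 = 0.4250 m³/s
w_3 = (5.0 − 1.7)/2 = 1.65 m; q_3 = 0.41 × 1.39 × 1.65 = 0.9403 m³/s
w_4 = (7.4 − 2.8)/2 = 2.3 m; q_4 = 0.52 × 1.93 × 2.3 = 2.308 m³/s
w_5 = (8.7 − 5.0)/2 = 1.85 m; q_5 = 0.43 × 1.06 × 1.85 = 0.8432 m³/s
w_6 = (8.7 − 7.4)/2 = 0.65 m; q_6 = 0.20 × 0.42 × 0.65 = 0.05460 m³/s
Q = Σ qᵢ = 4.639 m³/s
= 4.639 × 3600 = 16700 m³/h

16700 m³/h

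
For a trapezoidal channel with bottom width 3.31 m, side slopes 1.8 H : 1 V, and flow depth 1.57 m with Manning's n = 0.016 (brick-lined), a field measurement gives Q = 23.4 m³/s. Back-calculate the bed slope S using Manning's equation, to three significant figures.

0.00154

A = (b + z·y)·y = (3.31 + 1.8×1.57)×1.57 = 9.634 m²
P = b + 2y√(1+z²) = 3.31 + 2×1.57×√(1+1.8²) = 9.776 m
R = A/P = 9.634/9.776 = 0.9855 m
S = (Q·n / (1·A·R^(2/3)))² = (23.4×0.016 / (1×9.634×0.9903))² = 0.001540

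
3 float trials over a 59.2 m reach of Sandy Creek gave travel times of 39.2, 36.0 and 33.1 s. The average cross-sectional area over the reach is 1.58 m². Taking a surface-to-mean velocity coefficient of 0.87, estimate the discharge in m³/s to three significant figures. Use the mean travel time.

2.25 m³/s

t̄ = (39.2 + 36.0 + 33.1) / 3 = 36.1 s
v_surface = L / t̄ = 59.2 / 36.1 = 1.640 m/s
v_mean = 0.87 × 1.640 = 1.427 m/s
Q = A × v_mean = 1.58 × 1.427 = 2.254 m³/s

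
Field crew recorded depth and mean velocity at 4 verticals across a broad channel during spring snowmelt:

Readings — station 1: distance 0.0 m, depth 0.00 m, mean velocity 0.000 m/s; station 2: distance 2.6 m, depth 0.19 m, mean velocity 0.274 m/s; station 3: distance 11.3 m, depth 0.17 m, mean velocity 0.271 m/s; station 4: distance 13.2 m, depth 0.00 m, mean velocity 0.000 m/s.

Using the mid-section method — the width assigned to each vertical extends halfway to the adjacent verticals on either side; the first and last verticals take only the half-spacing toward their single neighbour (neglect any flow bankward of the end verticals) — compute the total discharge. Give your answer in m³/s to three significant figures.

w_2 = (11.3 − 0.0)/2 = 5.65 m; q_2 = 0.274 × 0.19 × 5.65 = 0.2941 m³/s
w_3 = (13.2 − 2.6)/2 = 5.3 m; q_3 = 0.271 × 0.17 × 5.3 = 0.2442 m³/s
Stations 1, 4 contribute zero (depth or velocity is 0).
Q = Σ qᵢ = 0.5383 m³/s

0.538 m³/s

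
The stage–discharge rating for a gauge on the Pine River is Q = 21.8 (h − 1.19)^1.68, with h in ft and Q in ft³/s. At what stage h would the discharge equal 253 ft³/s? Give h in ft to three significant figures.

h − h₀ = (Q/C)^(1/b) = (253/21.8)^(1/1.68) = 4.303 ft
h = 1.19 + 4.303 = 5.493 ft

5.49 ft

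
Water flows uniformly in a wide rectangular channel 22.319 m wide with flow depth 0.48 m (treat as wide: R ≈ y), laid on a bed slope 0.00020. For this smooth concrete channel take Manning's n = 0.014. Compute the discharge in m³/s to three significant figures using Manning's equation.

6.63 m³/s

A = b·y = 22.319 × 0.48 = 10.71 m²
Wide channel: R ≈ y = 0.48 m
Q = (1/n)·A·R^(2/3)·S^(1/2) = (1/0.014) × 10.71 × 0.4800^(2/3) × 0.00020^(1/2) = 6.634 m³/s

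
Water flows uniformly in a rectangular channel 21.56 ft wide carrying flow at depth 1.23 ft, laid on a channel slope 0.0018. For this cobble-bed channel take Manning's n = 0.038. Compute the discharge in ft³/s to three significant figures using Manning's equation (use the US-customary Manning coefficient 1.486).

47.0 ft³/s

A = b·y = 21.56 × 1.23 = 26.52 ft²
P = b + 2y = 21.56 + 2×1.23 = 24.02 ft
R = A/P = 26.52/24.02 = 1.104 ft
Q = (1.486/n)·A·R^(2/3)·S^(1/2) = (1.486/0.038) × 26.52 × 1.104^(2/3) × 0.0018^(1/2) = 47.00 ft³/s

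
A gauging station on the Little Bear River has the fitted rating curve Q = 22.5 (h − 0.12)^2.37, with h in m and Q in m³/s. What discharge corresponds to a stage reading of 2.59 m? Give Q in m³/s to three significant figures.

192 m³/s

Q = 22.5 × (2.59 − 0.12)^2.37 = 22.5 × 2.47^2.37 = 191.8 m³/s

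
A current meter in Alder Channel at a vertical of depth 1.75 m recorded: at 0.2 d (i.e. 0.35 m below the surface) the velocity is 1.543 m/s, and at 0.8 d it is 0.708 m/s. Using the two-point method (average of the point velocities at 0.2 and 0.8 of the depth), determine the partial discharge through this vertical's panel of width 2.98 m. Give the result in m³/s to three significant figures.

5.87 m³/s

v̄ = (1.543 + 0.708) / 2 = 1.126 m/s
q = v̄ × d × w = 1.126 × 1.75 × 2.98 = 5.869 m³/s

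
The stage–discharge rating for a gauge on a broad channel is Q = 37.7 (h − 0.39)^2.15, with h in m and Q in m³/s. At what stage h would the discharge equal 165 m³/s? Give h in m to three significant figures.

2.38 m

h − h₀ = (Q/C)^(1/b) = (165/37.7)^(1/2.15) = 1.987 m
h = 0.39 + 1.987 = 2.377 m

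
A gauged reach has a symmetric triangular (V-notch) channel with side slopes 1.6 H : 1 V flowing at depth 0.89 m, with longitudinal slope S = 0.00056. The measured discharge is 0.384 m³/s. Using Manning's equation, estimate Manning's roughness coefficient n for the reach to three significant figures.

A = z·y² = 1.6×0.89² = 1.267 m²
P = 2y√(1+z²) = 2×0.89×√(1+1.6²) = 3.358 m
R = A/P = 1.267/3.358 = 0.3774 m
n = (1/Q)·A·R^(2/3)·S^(1/2) = (1/0.384) × 1.267 × 0.5222 × 0.02366 = 0.04078

0.0408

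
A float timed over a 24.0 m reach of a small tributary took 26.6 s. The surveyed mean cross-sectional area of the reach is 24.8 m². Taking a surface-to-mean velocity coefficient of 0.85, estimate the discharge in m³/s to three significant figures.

19.0 m³/s

v_surface = L / t̄ = 24.0 / 26.6 = 0.9023 m/s
v_mean = 0.85 × 0.9023 = 0.7669 m/s
Q = A × v_mean = 24.8 × 0.7669 = 19.02 m³/s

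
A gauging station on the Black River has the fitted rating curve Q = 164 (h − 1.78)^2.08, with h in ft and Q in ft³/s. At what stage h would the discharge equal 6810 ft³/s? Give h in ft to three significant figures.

7.78 ft

h − h₀ = (Q/C)^(1/b) = (6810/164)^(1/2.08) = 5.998 ft
h = 1.78 + 5.998 = 7.778 ft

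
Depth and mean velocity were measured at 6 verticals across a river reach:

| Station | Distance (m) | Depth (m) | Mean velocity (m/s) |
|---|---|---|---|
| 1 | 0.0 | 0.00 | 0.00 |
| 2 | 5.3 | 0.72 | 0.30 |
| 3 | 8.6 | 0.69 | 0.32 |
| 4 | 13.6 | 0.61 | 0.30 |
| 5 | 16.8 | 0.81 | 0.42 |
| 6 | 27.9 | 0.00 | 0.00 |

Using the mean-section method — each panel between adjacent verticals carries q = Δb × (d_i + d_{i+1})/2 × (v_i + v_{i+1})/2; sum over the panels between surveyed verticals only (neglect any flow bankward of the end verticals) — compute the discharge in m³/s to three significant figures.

3.78 m³/s

Panel 1-2: Δb = 5.3 m, d̄ = (0.00+0.72)/2 = 0.36, v̄ = (0.00+0.30)/2 = 0.15 → q = 5.3×0.36×0.15 = 0.2862 m³/s
Panel 2-3: Δb = 3.3 m, d̄ = (0.72+0.69)/2 = 0.705, v̄ = (0.30+0.32)/2 = 0.31 → q = 3.3×0.705×0.31 = 0.7212 m³/s
Panel 3-4: Δb = 5 m, d̄ = (0.69+0.61)/2 = 0.65, v̄ = (0.32+0.30)/2 = 0.31 → q = 5×0.65×0.31 = 1.008 m³/s
Panel 4-5: Δb = 3.2 m, d̄ = (0.61+0.81)/2 = 0.71, v̄ = (0.30+0.42)/2 = 0.36 → q = 3.2×0.71×0.36 = 0.8179 m³/s
Panel 5-6: Δb = 11.1 m, d̄ = (0.81+0.00)/2 = 0.405, v̄ = (0.42+0.00)/2 = 0.21 → q = 11.1×0.405×0.21 = 0.9441 m³/s
Q = Σ q = 3.777 m³/s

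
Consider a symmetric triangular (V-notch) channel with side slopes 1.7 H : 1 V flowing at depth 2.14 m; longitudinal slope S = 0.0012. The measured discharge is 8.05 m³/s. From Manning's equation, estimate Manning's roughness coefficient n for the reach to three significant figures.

0.0317

A = z·y² = 1.7×2.14² = 7.785 m²
P = 2y√(1+z²) = 2×2.14×√(1+1.7²) = 8.441 m
R = A/P = 7.785/8.441 = 0.9223 m
n = (1/Q)·A·R^(2/3)·S^(1/2) = (1/8.05) × 7.785 × 0.9475 × 0.03464 = 0.03174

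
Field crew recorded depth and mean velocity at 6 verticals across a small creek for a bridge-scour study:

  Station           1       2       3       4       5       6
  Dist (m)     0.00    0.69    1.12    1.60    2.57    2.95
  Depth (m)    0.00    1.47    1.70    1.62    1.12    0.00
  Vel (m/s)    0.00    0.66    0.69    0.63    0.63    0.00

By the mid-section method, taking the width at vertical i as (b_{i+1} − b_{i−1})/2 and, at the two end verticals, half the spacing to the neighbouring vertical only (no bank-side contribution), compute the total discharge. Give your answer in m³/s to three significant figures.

w_2 = (1.12 − 0.00)/2 = 0.56 m; q_2 = 0.66 × 1.47 × 0.56 = 0.5433 m³/s
w_3 = (1.60 − 0.69)/2 = 0.455 m; q_3 = 0.69 × 1.70 × 0.455 = 0.5337 m³/s
w_4 = (2.57 − 1.12)/2 = 0.725 m; q_4 = 0.63 × 1.62 × 0.725 = 0.7399 m³/s
w_5 = (2.95 − 1.60)/2 = 0.675 m; q_5 = 0.63 × 1.12 × 0.675 = 0.4763 m³/s
Stations 1, 6 contribute zero (depth or velocity is 0).
Q = Σ qᵢ = 2.293 m³/s

2.29 m³/s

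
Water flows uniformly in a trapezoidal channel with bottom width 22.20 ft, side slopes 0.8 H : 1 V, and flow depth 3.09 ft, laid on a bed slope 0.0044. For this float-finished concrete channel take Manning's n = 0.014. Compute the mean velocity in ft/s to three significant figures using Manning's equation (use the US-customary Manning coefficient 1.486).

A = (b + z·y)·y = (22.20 + 0.8×3.09)×3.09 = 76.24 ft²
P = b + 2y√(1+z²) = 22.20 + 2×3.09×√(1+0.8²) = 30.11 ft
R = A/P = 76.24/30.11 = 2.532 ft
Q = (1.486/n)·A·R^(2/3)·S^(1/2) = (1.486/0.014) × 76.24 × 2.532^(2/3) × 0.0044^(1/2) = 997.0 ft³/s
V = Q/A = 997.0/76.24 = 13.08 ft/s

13.1 ft/s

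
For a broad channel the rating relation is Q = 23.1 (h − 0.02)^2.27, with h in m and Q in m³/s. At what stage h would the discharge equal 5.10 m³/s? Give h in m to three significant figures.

h − h₀ = (Q/C)^(1/b) = (5.10/23.1)^(1/2.27) = 0.5140 m
h = 0.02 + 0.5140 = 0.5340 m

0.534 m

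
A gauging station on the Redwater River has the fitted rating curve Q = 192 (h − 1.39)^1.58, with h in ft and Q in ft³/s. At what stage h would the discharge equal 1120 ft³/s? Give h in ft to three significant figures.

h − h₀ = (Q/C)^(1/b) = (1120/192)^(1/1.58) = 3.053 ft
h = 1.39 + 3.053 = 4.443 ft

4.44 ft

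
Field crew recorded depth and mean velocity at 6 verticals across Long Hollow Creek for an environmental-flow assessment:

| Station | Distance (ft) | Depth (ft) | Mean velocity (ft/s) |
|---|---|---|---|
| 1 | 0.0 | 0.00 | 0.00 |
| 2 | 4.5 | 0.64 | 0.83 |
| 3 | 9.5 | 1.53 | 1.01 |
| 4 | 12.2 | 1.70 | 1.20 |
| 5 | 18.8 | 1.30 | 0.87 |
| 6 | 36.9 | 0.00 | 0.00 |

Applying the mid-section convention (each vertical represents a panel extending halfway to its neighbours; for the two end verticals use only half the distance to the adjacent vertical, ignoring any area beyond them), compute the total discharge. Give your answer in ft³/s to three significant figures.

31.9 ft³/s

w_2 = (9.5 − 0.0)/2 = 4.75 ft; q_2 = 0.83 × 0.64 × 4.75 = 2.523 ft³/s
w_3 = (12.2 − 4.5)/2 = 3.85 ft; q_3 = 1.01 × 1.53 × 3.85 = 5.949 ft³/s
w_4 = (18.8 − 9.5)/2 = 4.65 ft; q_4 = 1.20 × 1.70 × 4.65 = 9.486 ft³/s
w_5 = (36.9 − 12.2)/2 = 12.35 ft; q_5 = 0.87 × 1.30 × 12.35 = 13.97 ft³/s
Stations 1, 6 contribute zero (depth or velocity is 0).
Q = Σ qᵢ = 31.93 ft³/s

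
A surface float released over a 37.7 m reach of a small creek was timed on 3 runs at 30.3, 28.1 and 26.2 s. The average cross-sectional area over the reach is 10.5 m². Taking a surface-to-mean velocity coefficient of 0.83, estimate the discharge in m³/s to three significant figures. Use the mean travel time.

t̄ = (30.3 + 28.1 + 26.2) / 3 = 28.2 s
v_surface = L / t̄ = 37.7 / 28.2 = 1.337 m/s
v_mean = 0.83 × 1.337 = 1.110 m/s
Q = A × v_mean = 10.5 × 1.110 = 11.65 m³/s

11.7 m³/s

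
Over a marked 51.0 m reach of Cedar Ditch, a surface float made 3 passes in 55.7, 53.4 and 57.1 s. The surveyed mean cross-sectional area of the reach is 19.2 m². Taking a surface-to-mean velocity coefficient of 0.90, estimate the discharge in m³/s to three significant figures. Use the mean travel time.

15.9 m³/s

t̄ = (55.7 + 53.4 + 57.1) / 3 = 55.4 s
v_surface = L / t̄ = 51.0 / 55.4 = 0.9206 m/s
v_mean = 0.90 × 0.9206 = 0.8285 m/s
Q = A × v_mean = 19.2 × 0.8285 = 15.91 m³/s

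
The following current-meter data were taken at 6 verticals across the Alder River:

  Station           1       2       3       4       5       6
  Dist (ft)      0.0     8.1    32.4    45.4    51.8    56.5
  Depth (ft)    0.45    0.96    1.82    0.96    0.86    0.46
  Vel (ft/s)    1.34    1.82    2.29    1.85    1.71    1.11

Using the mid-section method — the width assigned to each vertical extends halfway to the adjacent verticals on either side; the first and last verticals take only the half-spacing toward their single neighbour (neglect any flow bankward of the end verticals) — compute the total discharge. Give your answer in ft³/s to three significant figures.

135 ft³/s

w_1 = (8.1 − 0.0)/2 = 4.05 ft; q_1 = 1.34 × 0.45 × 4.05 = 2.442 ft³/s
w_2 = (32.4 − 0.0)/2 = 16.2 ft; q_2 = 1.82 × 0.96 × 16.2 = 28.30 ft³/s
w_3 = (45.4 − 8.1)/2 = 18.65 ft; q_3 = 2.29 × 1.82 × 18.65 = 77.73 ft³/s
w_4 = (51.8 − 32.4)/2 = 9.7 ft; q_4 = 1.85 × 0.96 × 9.7 = 17.23 ft³/s
w_5 = (56.5 − 45.4)/2 = 5.55 ft; q_5 = 1.71 × 0.86 × 5.55 = 8.162 ft³/s
w_6 = (56.5 − 51.8)/2 = 2.35 ft; q_6 = 1.11 × 0.46 × 2.35 = 1.200 ft³/s
Q = Σ qᵢ = 135.1 ft³/s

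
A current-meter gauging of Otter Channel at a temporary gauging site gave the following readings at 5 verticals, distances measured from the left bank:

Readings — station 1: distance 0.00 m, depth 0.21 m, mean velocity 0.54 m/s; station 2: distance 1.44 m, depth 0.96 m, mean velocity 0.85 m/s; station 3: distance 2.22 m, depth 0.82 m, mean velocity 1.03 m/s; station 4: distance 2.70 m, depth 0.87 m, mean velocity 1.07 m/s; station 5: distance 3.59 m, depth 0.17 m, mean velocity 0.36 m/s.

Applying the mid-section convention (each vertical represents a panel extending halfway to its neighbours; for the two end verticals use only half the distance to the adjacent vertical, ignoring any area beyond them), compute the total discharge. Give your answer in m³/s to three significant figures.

2.18 m³/s

w_1 = (1.44 − 0.00)/2 = 0.72 m; q_1 = 0.54 × 0.21 × 0.72 = 0.08165 m³/s
w_2 = (2.22 − 0.00)/2 = 1.11 m; q_2 = 0.85 × 0.96 × 1.11 = 0.9058 m³/s
w_3 = (2.70 − 1.44)/2 = 0.63 m; q_3 = 1.03 × 0.82 × 0.63 = 0.5321 m³/s
w_4 = (3.59 − 2.22)/2 = 0.685 m; q_4 = 1.07 × 0.87 × 0.685 = 0.6377 m³/s
w_5 = (3.59 − 2.70)/2 = 0.445 m; q_5 = 0.36 × 0.17 × 0.445 = 0.02723 m³/s
Q = Σ qᵢ = 2.184 m³/s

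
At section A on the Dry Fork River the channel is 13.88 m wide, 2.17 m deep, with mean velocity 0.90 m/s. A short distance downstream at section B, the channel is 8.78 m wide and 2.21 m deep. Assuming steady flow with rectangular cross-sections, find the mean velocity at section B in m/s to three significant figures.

1.40 m/s

Q = A₁V₁ = (13.88×2.17) × 0.90 = 27.11 m³/s
A₂ = 8.78 × 2.21 = 19.40 m²
V₂ = Q/A₂ = 27.11/19.40 = 1.397 m/s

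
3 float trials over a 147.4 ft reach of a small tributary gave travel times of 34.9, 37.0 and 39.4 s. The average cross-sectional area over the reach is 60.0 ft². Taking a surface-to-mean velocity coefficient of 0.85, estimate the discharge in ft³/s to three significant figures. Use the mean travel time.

203 ft³/s

t̄ = (34.9 + 37.0 + 39.4) / 3 = 37.1 s
v_surface = L / t̄ = 147.4 / 37.1 = 3.973 ft/s
v_mean = 0.85 × 3.973 = 3.377 ft/s
Q = A × v_mean = 60.0 × 3.377 = 202.6 ft³/s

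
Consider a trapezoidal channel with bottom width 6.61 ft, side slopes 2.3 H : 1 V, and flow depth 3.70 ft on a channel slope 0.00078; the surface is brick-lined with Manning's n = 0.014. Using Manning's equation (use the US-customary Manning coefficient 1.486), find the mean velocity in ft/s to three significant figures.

A = (b + z·y)·y = (6.61 + 2.3×3.70)×3.70 = 55.94 ft²
P = b + 2y√(1+z²) = 6.61 + 2×3.70×√(1+2.3²) = 25.17 ft
R = A/P = 55.94/25.17 = 2.223 ft
Q = (1.486/n)·A·R^(2/3)·S^(1/2) = (1.486/0.014) × 55.94 × 2.223^(2/3) × 0.00078^(1/2) = 282.5 ft³/s
V = Q/A = 282.5/55.94 = 5.049 ft/s

5.05 ft/s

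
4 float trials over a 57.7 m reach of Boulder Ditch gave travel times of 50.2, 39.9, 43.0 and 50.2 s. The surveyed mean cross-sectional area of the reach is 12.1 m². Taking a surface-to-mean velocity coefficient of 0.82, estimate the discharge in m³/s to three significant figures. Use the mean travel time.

t̄ = (50.2 + 39.9 + 43.0 + 50.2) / 4 = 45.825 s
v_surface = L / t̄ = 57.7 / 45.825 = 1.259 m/s
v_mean = 0.82 × 1.259 = 1.032 m/s
Q = A × v_mean = 12.1 × 1.032 = 12.49 m³/s

12.5 m³/s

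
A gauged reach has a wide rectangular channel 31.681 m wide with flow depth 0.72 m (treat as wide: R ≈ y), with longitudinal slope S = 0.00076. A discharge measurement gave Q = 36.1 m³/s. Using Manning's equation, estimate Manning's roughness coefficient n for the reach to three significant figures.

A = b·y = 31.681 × 0.72 = 22.81 m²
Wide channel: R ≈ y = 0.72 m
n = (1/Q)·A·R^(2/3)·S^(1/2) = (1/36.1) × 22.81 × 0.8033 × 0.02757 = 0.01399

0.0140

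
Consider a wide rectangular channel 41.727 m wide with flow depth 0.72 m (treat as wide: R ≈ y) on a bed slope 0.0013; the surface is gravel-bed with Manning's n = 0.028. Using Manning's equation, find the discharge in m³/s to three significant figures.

A = b·y = 41.727 × 0.72 = 30.04 m²
Wide channel: R ≈ y = 0.72 m
Q = (1/n)·A·R^(2/3)·S^(1/2) = (1/0.028) × 30.04 × 0.7200^(2/3) × 0.0013^(1/2) = 31.08 m³/s

31.1 m³/s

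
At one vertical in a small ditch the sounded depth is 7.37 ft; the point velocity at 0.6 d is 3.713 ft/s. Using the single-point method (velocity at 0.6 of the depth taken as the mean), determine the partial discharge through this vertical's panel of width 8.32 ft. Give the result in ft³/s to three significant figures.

v̄ = v₀.₆ = 3.713 ft/s
q = v̄ × d × w = 3.713 × 7.37 × 8.32 = 227.7 ft³/s

228 ft³/s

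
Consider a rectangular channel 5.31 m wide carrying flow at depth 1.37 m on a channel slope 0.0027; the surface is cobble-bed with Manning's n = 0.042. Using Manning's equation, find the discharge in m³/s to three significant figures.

A = b·y = 5.31 × 1.37 = 7.275 m²
P = b + 2y = 5.31 + 2×1.37 = 8.050 m
R = A/P = 7.275/8.050 = 0.9037 m
Q = (1/n)·A·R^(2/3)·S^(1/2) = (1/0.042) × 7.275 × 0.9037^(2/3) × 0.0027^(1/2) = 8.413 m³/s

8.41 m³/s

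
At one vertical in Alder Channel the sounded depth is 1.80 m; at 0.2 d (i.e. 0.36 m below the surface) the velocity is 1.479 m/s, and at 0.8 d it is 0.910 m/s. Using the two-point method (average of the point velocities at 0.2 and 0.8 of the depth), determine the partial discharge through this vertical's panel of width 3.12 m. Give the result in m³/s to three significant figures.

6.71 m³/s

v̄ = (1.479 + 0.910) / 2 = 1.195 m/s
q = v̄ × d × w = 1.195 × 1.80 × 3.12 = 6.708 m³/s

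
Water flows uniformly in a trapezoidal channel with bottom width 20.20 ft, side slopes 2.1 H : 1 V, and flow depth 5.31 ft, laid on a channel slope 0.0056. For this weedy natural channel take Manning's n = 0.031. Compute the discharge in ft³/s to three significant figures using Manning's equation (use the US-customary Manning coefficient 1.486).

1430 ft³/s

A = (b + z·y)·y = (20.20 + 2.1×5.31)×5.31 = 166.5 ft²
P = b + 2y√(1+z²) = 20.20 + 2×5.31×√(1+2.1²) = 44.90 ft
R = A/P = 166.5/44.90 = 3.708 ft
Q = (1.486/n)·A·R^(2/3)·S^(1/2) = (1.486/0.031) × 166.5 × 3.708^(2/3) × 0.0056^(1/2) = 1430 ft³/s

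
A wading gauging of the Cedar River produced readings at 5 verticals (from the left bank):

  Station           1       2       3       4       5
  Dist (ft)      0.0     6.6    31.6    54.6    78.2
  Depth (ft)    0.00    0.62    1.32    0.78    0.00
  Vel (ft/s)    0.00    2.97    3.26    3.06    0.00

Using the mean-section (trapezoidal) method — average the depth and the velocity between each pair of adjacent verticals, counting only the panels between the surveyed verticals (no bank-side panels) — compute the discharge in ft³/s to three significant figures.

169 ft³/s

Panel 1-2: Δb = 6.6 ft, d̄ = (0.00+0.62)/2 = 0.31, v̄ = (0.00+2.97)/2 = 1.485 → q = 6.6×0.31×1.485 = 3.038 ft³/s
Panel 2-3: Δb = 25 ft, d̄ = (0.62+1.32)/2 = 0.97, v̄ = (2.97+3.26)/2 = 3.115 → q = 25×0.97×3.115 = 75.54 ft³/s
Panel 3-4: Δb = 23 ft, d̄ = (1.32+0.78)/2 = 1.05, v̄ = (3.26+3.06)/2 = 3.16 → q = 23×1.05×3.16 = 76.31 ft³/s
Panel 4-5: Δb = 23.6 ft, d̄ = (0.78+0.00)/2 = 0.39, v̄ = (3.06+0.00)/2 = 1.53 → q = 23.6×0.39×1.53 = 14.08 ft³/s
Q = Σ q = 169.0 ft³/s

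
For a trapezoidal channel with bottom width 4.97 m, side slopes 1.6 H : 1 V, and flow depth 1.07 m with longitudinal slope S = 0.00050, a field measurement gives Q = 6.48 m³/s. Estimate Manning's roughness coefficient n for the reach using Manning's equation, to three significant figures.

0.0212

A = (b + z·y)·y = (4.97 + 1.6×1.07)×1.07 = 7.150 m²
P = b + 2y√(1+z²) = 4.97 + 2×1.07×√(1+1.6²) = 9.008 m
R = A/P = 7.150/9.008 = 0.7937 m
n = (1/Q)·A·R^(2/3)·S^(1/2) = (1/6.48) × 7.150 × 0.8573 × 0.02236 = 0.02115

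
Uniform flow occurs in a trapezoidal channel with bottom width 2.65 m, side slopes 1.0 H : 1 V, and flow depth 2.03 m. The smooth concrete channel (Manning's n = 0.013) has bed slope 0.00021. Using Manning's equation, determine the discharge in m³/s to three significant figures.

11.5 m³/s

A = (b + z·y)·y = (2.65 + 1.0×2.03)×2.03 = 9.500 m²
P = b + 2y√(1+z²) = 2.65 + 2×2.03×√(1+1.0²) = 8.392 m
R = A/P = 9.500/8.392 = 1.132 m
Q = (1/n)·A·R^(2/3)·S^(1/2) = (1/0.013) × 9.500 × 1.132^(2/3) × 0.00021^(1/2) = 11.50 m³/s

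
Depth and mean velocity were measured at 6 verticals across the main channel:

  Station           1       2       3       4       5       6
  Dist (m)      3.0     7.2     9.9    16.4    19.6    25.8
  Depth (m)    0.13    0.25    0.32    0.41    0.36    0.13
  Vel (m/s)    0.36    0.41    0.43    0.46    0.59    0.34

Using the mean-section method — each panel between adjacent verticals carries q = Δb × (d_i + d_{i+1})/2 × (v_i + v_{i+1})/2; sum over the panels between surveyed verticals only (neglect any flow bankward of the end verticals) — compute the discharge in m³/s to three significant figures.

Panel 1-2: Δb = 4.2 m, d̄ = (0.13+0.25)/2 = 0.19, v̄ = (0.36+0.41)/2 = 0.385 → q = 4.2×0.19×0.385 = 0.3072 m³/s
Panel 2-3: Δb = 2.7 m, d̄ = (0.25+0.32)/2 = 0.285, v̄ = (0.41+0.43)/2 = 0.42 → q = 2.7×0.285×0.42 = 0.3232 m³/s
Panel 3-4: Δb = 6.5 m, d̄ = (0.32+0.41)/2 = 0.365, v̄ = (0.43+0.46)/2 = 0.445 → q = 6.5×0.365×0.445 = 1.056 m³/s
Panel 4-5: Δb = 3.2 m, d̄ = (0.41+0.36)/2 = 0.385, v̄ = (0.46+0.59)/2 = 0.525 → q = 3.2×0.385×0.525 = 0.6468 m³/s
Panel 5-6: Δb = 6.2 m, d̄ = (0.36+0.13)/2 = 0.245, v̄ = (0.59+0.34)/2 = 0.465 → q = 6.2×0.245×0.465 = 0.7063 m³/s
Q = Σ q = 3.039 m³/s

3.04 m³/s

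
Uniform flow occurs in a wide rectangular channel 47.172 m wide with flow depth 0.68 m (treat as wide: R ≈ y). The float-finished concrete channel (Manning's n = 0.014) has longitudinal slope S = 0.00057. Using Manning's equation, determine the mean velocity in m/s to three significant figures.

1.32 m/s

A = b·y = 47.172 × 0.68 = 32.08 m²
Wide channel: R ≈ y = 0.68 m
Q = (1/n)·A·R^(2/3)·S^(1/2) = (1/0.014) × 32.08 × 0.6800^(2/3) × 0.00057^(1/2) = 42.30 m³/s
V = Q/A = 42.30/32.08 = 1.319 m/s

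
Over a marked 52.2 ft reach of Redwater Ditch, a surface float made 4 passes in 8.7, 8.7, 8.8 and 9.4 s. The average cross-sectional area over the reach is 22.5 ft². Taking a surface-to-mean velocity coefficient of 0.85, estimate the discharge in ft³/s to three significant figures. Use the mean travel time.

112 ft³/s

t̄ = (8.7 + 8.7 + 8.8 + 9.4) / 4 = 8.9 s
v_surface = L / t̄ = 52.2 / 8.9 = 5.865 ft/s
v_mean = 0.85 × 5.865 = 4.985 ft/s
Q = A × v_mean = 22.5 × 4.985 = 112.2 ft³/s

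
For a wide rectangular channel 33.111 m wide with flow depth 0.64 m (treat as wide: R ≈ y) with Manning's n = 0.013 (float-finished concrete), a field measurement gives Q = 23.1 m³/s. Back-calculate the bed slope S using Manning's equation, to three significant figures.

A = b·y = 33.111 × 0.64 = 21.19 m²
Wide channel: R ≈ y = 0.64 m
S = (Q·n / (1·A·R^(2/3)))² = (23.1×0.013 / (1×21.19×0.7427))² = 0.0003641

0.000364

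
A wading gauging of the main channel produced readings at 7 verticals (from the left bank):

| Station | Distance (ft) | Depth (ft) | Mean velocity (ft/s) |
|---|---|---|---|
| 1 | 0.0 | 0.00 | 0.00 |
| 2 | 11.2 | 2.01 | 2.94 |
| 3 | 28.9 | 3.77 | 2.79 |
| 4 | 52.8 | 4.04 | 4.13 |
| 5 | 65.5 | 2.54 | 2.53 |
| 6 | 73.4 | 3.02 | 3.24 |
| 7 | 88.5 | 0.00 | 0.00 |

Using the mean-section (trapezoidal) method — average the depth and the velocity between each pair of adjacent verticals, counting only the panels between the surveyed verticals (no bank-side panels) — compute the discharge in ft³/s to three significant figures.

725 ft³/s

Panel 1-2: Δb = 11.2 ft, d̄ = (0.00+2.01)/2 = 1.005, v̄ = (0.00+2.94)/2 = 1.47 → q = 11.2×1.005×1.47 = 16.55 ft³/s
Panel 2-3: Δb = 17.7 ft, d̄ = (2.01+3.77)/2 = 2.89, v̄ = (2.94+2.79)/2 = 2.865 → q = 17.7×2.89×2.865 = 146.6 ft³/s
Panel 3-4: Δb = 23.9 ft, d̄ = (3.77+4.04)/2 = 3.905, v̄ = (2.79+4.13)/2 = 3.46 → q = 23.9×3.905×3.46 = 322.9 ft³/s
Panel 4-5: Δb = 12.7 ft, d̄ = (4.04+2.54)/2 = 3.29, v̄ = (4.13+2.53)/2 = 3.33 → q = 12.7×3.29×3.33 = 139.1 ft³/s
Panel 5-6: Δb = 7.9 ft, d̄ = (2.54+3.02)/2 = 2.78, v̄ = (2.53+3.24)/2 = 2.885 → q = 7.9×2.78×2.885 = 63.36 ft³/s
Panel 6-7: Δb = 15.1 ft, d̄ = (3.02+0.00)/2 = 1.51, v̄ = (3.24+0.00)/2 = 1.62 → q = 15.1×1.51×1.62 = 36.94 ft³/s
Q = Σ q = 725.5 ft³/s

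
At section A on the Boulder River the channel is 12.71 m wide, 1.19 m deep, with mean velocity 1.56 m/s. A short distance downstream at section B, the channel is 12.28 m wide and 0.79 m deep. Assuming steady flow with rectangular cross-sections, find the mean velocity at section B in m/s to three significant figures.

Q = A₁V₁ = (12.71×1.19) × 1.56 = 23.59 m³/s
A₂ = 12.28 × 0.79 = 9.701 m²
V₂ = Q/A₂ = 23.59/9.701 = 2.432 m/s

2.43 m/s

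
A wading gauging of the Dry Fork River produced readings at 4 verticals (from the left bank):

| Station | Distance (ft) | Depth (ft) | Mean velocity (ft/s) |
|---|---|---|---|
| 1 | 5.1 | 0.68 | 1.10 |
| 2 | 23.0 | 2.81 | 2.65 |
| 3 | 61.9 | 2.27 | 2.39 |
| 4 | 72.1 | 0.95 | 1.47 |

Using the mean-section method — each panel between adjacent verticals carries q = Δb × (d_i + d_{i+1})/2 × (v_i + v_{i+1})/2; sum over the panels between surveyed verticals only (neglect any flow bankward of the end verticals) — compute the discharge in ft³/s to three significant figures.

Panel 1-2: Δb = 17.9 ft, d̄ = (0.68+2.81)/2 = 1.745, v̄ = (1.10+2.65)/2 = 1.875 → q = 17.9×1.745×1.875 = 58.57 ft³/s
Panel 2-3: Δb = 38.9 ft, d̄ = (2.81+2.27)/2 = 2.54, v̄ = (2.65+2.39)/2 = 2.52 → q = 38.9×2.54×2.52 = 249.0 ft³/s
Panel 3-4: Δb = 10.2 ft, d̄ = (2.27+0.95)/2 = 1.61, v̄ = (2.39+1.47)/2 = 1.93 → q = 10.2×1.61×1.93 = 31.69 ft³/s
Q = Σ q = 339.3 ft³/s

339 ft³/s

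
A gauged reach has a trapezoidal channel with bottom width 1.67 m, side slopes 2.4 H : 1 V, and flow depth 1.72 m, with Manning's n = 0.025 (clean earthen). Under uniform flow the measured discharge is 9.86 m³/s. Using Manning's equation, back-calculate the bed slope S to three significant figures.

0.000664

A = (b + z·y)·y = (1.67 + 2.4×1.72)×1.72 = 9.973 m²
P = b + 2y√(1+z²) = 1.67 + 2×1.72×√(1+2.4²) = 10.61 m
R = A/P = 9.973/10.61 = 0.9396 m
S = (Q·n / (1·A·R^(2/3)))² = (9.86×0.025 / (1×9.973×0.9593))² = 0.0006639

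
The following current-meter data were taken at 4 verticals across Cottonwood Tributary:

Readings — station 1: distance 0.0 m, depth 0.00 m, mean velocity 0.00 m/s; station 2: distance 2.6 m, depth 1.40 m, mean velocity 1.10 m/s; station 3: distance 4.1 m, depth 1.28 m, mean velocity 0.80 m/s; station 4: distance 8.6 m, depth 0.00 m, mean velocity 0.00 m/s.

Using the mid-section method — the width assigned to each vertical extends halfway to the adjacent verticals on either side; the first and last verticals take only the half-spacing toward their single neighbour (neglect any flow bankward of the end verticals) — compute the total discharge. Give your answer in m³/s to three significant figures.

6.23 m³/s

w_2 = (4.1 − 0.0)/2 = 2.05 m; q_2 = 1.10 × 1.40 × 2.05 = 3.157 m³/s
w_3 = (8.6 − 2.6)/2 = 3 m; q_3 = 0.80 × 1.28 × 3 = 3.072 m³/s
Stations 1, 4 contribute zero (depth or velocity is 0).
Q = Σ qᵢ = 6.229 m³/s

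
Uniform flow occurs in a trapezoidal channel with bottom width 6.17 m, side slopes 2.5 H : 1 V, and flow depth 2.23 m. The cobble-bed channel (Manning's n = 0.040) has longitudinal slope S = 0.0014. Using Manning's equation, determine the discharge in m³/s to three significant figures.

31.3 m³/s

A = (b + z·y)·y = (6.17 + 2.5×2.23)×2.23 = 26.19 m²
P = b + 2y√(1+z²) = 6.17 + 2×2.23×√(1+2.5²) = 18.18 m
R = A/P = 26.19/18.18 = 1.441 m
Q = (1/n)·A·R^(2/3)·S^(1/2) = (1/0.040) × 26.19 × 1.441^(2/3) × 0.0014^(1/2) = 31.25 m³/s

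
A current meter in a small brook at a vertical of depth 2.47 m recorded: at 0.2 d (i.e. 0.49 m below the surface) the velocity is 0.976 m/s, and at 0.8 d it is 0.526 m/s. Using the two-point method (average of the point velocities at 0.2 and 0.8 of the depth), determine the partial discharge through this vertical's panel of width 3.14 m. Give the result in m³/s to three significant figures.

5.82 m³/s

v̄ = (0.976 + 0.526) / 2 = 0.7510 m/s
q = v̄ × d × w = 0.7510 × 2.47 × 3.14 = 5.825 m³/s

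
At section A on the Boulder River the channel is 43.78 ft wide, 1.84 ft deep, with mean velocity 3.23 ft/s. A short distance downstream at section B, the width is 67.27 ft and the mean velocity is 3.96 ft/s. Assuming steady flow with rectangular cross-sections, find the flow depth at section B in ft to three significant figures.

Q = A₁V₁ = (43.78×1.84) × 3.23 = 260.2 ft³/s
d₂ = Q/(b₂ V₂) = 260.2/(67.27×3.96) = 0.9767 ft

0.977 ft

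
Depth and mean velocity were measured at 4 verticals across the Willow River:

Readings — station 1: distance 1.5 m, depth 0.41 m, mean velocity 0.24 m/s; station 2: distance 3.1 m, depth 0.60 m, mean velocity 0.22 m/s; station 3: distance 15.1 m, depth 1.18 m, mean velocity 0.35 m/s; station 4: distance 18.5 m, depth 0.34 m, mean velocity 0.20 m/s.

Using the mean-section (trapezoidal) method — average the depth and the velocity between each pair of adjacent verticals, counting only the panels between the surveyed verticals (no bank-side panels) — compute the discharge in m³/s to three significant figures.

Panel 1-2: Δb = 1.6 m, d̄ = (0.41+0.60)/2 = 0.505, v̄ = (0.24+0.22)/2 = 0.23 → q = 1.6×0.505×0.23 = 0.1858 m³/s
Panel 2-3: Δb = 12 m, d̄ = (0.60+1.18)/2 = 0.89, v̄ = (0.22+0.35)/2 = 0.285 → q = 12×0.89×0.285 = 3.044 m³/s
Panel 3-4: Δb = 3.4 m, d̄ = (1.18+0.34)/2 = 0.76, v̄ = (0.35+0.20)/2 = 0.275 → q = 3.4×0.76×0.275 = 0.7106 m³/s
Q = Σ q = 3.940 m³/s

3.94 m³/s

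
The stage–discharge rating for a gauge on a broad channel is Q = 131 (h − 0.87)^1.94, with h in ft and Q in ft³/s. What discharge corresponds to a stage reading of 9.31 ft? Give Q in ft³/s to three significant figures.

8210 ft³/s

Q = 131 × (9.31 − 0.87)^1.94 = 131 × 8.44^1.94 = 8211 ft³/s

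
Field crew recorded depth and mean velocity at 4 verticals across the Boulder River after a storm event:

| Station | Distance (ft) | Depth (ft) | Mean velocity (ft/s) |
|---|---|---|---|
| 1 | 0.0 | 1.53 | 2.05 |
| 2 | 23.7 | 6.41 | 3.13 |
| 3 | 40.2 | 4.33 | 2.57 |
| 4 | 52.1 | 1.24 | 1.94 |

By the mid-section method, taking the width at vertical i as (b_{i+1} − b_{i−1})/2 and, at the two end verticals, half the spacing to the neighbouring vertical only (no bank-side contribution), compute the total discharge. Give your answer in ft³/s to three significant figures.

613 ft³/s

w_1 = (23.7 − 0.0)/2 = 11.85 ft; q_1 = 2.05 × 1.53 × 11.85 = 37.17 ft³/s
w_2 = (40.2 − 0.0)/2 = 20.1 ft; q_2 = 3.13 × 6.41 × 20.1 = 403.3 ft³/s
w_3 = (52.1 − 23.7)/2 = 14.2 ft; q_3 = 2.57 × 4.33 × 14.2 = 158.0 ft³/s
w_4 = (52.1 − 40.2)/2 = 5.95 ft; q_4 = 1.94 × 1.24 × 5.95 = 14.31 ft³/s
Q = Σ qᵢ = 612.8 ft³/s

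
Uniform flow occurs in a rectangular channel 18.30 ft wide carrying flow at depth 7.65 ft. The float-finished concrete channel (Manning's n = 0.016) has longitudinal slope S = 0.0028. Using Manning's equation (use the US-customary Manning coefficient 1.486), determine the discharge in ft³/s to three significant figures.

1780 ft³/s

A = b·y = 18.30 × 7.65 = 140.0 ft²
P = b + 2y = 18.30 + 2×7.65 = 33.60 ft
R = A/P = 140.0/33.60 = 4.167 ft
Q = (1.486/n)·A·R^(2/3)·S^(1/2) = (1.486/0.016) × 140.0 × 4.167^(2/3) × 0.0028^(1/2) = 1781 ft³/s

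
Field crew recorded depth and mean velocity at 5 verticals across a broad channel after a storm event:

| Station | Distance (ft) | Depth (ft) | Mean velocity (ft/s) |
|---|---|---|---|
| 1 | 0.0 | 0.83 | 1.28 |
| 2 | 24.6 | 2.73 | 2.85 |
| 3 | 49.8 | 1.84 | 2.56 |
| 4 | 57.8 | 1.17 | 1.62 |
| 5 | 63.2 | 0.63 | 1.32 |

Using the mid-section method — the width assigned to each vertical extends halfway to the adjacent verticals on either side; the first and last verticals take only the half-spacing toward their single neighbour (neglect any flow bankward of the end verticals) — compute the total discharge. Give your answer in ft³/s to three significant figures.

300 ft³/s

w_1 = (24.6 − 0.0)/2 = 12.3 ft; q_1 = 1.28 × 0.83 × 12.3 = 13.07 ft³/s
w_2 = (49.8 − 0.0)/2 = 24.9 ft; q_2 = 2.85 × 2.73 × 24.9 = 193.7 ft³/s
w_3 = (57.8 − 24.6)/2 = 16.6 ft; q_3 = 2.56 × 1.84 × 16.6 = 78.19 ft³/s
w_4 = (63.2 − 49.8)/2 = 6.7 ft; q_4 = 1.62 × 1.17 × 6.7 = 12.70 ft³/s
w_5 = (63.2 − 57.8)/2 = 2.7 ft; q_5 = 1.32 × 0.63 × 2.7 = 2.245 ft³/s
Q = Σ qᵢ = 299.9 ft³/s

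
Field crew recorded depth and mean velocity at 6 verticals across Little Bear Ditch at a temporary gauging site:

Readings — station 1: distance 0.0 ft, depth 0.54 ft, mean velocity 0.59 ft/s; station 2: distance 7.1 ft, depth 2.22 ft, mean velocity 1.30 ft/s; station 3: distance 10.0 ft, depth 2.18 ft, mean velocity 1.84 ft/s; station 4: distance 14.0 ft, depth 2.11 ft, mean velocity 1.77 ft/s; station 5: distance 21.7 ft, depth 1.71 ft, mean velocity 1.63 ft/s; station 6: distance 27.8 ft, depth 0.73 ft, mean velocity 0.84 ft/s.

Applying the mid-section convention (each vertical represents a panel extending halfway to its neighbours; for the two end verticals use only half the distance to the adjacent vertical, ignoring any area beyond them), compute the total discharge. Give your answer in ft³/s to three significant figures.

w_1 = (7.1 − 0.0)/2 = 3.55 ft; q_1 = 0.59 × 0.54 × 3.55 = 1.131 ft³/s
w_2 = (10.0 − 0.0)/2 = 5 ft; q_2 = 1.30 × 2.22 × 5 = 14.43 ft³/s
w_3 = (14.0 − 7.1)/2 = 3.45 ft; q_3 = 1.84 × 2.18 × 3.45 = 13.84 ft³/s
w_4 = (21.7 − 10.0)/2 = 5.85 ft; q_4 = 1.77 × 2.11 × 5.85 = 21.85 ft³/s
w_5 = (27.8 − 14.0)/2 = 6.9 ft; q_5 = 1.63 × 1.71 × 6.9 = 19.23 ft³/s
w_6 = (27.8 − 21.7)/2 = 3.05 ft; q_6 = 0.84 × 0.73 × 3.05 = 1.870 ft³/s
Q = Σ qᵢ = 72.35 ft³/s

72.4 ft³/s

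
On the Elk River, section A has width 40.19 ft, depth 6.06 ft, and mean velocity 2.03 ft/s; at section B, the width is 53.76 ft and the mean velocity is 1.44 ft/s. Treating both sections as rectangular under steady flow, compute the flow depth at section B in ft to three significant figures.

Q = A₁V₁ = (40.19×6.06) × 2.03 = 494.4 ft³/s
d₂ = Q/(b₂ V₂) = 494.4/(53.76×1.44) = 6.387 ft

6.39 ft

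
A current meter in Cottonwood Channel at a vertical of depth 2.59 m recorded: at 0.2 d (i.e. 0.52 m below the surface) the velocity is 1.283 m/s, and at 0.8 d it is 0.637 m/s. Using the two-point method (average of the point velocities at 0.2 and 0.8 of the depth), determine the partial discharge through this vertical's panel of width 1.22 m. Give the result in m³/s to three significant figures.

3.03 m³/s

v̄ = (1.283 + 0.637) / 2 = 0.9600 m/s
q = v̄ × d × w = 0.9600 × 2.59 × 1.22 = 3.033 m³/s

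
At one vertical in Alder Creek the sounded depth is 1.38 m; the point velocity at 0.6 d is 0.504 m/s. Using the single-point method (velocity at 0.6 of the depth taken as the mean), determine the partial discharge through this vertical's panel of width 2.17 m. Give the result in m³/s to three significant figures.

v̄ = v₀.₆ = 0.504 m/s
q = v̄ × d × w = 0.5040 × 1.38 × 2.17 = 1.509 m³/s

1.51 m³/s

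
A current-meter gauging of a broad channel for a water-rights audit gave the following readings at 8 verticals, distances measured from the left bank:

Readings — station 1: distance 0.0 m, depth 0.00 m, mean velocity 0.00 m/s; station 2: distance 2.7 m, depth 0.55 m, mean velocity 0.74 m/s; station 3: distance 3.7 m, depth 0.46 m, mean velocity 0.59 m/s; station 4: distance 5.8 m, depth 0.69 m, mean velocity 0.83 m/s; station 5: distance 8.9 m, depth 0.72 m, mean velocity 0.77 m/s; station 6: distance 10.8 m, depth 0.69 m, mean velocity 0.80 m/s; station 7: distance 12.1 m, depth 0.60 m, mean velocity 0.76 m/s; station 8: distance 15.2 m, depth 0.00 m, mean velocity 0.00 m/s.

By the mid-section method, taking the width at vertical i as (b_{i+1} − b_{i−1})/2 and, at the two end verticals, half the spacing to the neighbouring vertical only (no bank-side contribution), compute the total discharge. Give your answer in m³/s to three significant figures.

w_2 = (3.7 − 0.0)/2 = 1.85 m; q_2 = 0.74 × 0.55 × 1.85 = 0.7530 m³/s
w_3 = (5.8 − 2.7)/2 = 1.55 m; q_3 = 0.59 × 0.46 × 1.55 = 0.4207 m³/s
w_4 = (8.9 − 3.7)/2 = 2.6 m; q_4 = 0.83 × 0.69 × 2.6 = 1.489 m³/s
w_5 = (10.8 − 5.8)/2 = 2.5 m; q_5 = 0.77 × 0.72 × 2.5 = 1.386 m³/s
w_6 = (12.1 − 8.9)/2 = 1.6 m; q_6 = 0.80 × 0.69 × 1.6 = 0.8832 m³/s
w_7 = (15.2 − 10.8)/2 = 2.2 m; q_7 = 0.76 × 0.60 × 2.2 = 1.003 m³/s
Stations 1, 8 contribute zero (depth or velocity is 0).
Q = Σ qᵢ = 5.935 m³/s

5.94 m³/s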